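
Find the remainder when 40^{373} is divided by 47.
By Fermat: 40^{46} ≡ 1 (mod 47). 373 = 8×46 + 5. So 40^{373} ≡ 40^{5} ≡ 19 (mod 47)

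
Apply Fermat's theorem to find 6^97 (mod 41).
By Fermat: 6^{40} ≡ 1 (mod 41). 97 = 2×40 + 17. So 6^{97} ≡ 6^{17} ≡ 26 (mod 41)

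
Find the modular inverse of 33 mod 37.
33^(-1) ≡ 9 (mod 37). Verification: 33 × 9 = 297 ≡ 1 (mod 37)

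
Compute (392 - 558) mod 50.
34

(392 - 558) = -166
-166 mod 50 = 34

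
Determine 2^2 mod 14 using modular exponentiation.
2 = 2 (binary 10). Repeated squaring mod 14: 2^1 ≡ 2; 2^2 ≡ 2² = 4 ≡ 4. So 2^2 ≡ 4 (mod 14).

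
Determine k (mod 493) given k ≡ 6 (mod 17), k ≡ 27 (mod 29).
346

Using the Chinese Remainder Theorem:
M = product of moduli = 493
For equation 1: M_1 = 29, 29 ≡ 12 (mod 17), inverse of 29 mod 17 is 10 (check: 12 × 10 = 120 ≡ 1 (mod 17))
For equation 2: M_2 = 17, 17 ≡ 17 (mod 29), inverse of 17 mod 29 is 12 (check: 17 × 12 = 204 ≡ 1 (mod 29))
Combine: k ≡ Σ r_i×M_i×(M_i⁻¹ mod m_i) = 6×29×10 + 27×17×12 = 1740 + 5508 = 7248
7248 mod 493 = 346
k ≡ 346 (mod 493)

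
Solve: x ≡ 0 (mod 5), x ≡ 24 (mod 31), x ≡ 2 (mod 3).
M = 5 × 31 × 3 = 465. M₁ = 93, y₁ ≡ 2 (mod 5). M₂ = 15, y₂ ≡ 29 (mod 31). M₃ = 155, y₃ ≡ 2 (mod 3). x = 0×93×2 + 24×15×29 + 2×155×2 ≡ 365 (mod 465)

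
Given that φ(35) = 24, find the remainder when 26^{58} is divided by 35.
By Euler: 26^{24} ≡ 1 (mod 35) since gcd(26, 35) = 1. 58 = 2×24 + 10. So 26^{58} ≡ 26^{10} ≡ 16 (mod 35)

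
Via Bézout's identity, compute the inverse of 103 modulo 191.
Extended GCD: 103(-89) + 191(48) = 1. So 103^(-1) ≡ 102 ≡ 102 (mod 191). Verify: 103 × 102 = 10506 ≡ 1 (mod 191)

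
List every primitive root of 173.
Primitive roots mod 173: {2, 3, 5, 7, 8, 11, 12, 17, 18, 19, 20, 26, 27, 28, 30, 32, 39, 42, 44, 45, 46, 48, 50, 53, 58, 59, 61, 62, 63, 65, 66, 68, 69, 70, 71, 72, 74, 75, 76, 79, 82, 86, 87, 91, 94, 97, 98, 99, 101, 102, 103, 104, 105, 107, 108, 110, 111, 112, 114, 115, 120, 123, 125, 127, 128, 129, 131, 134, 141, 143, 145, 146, 147, 153, 154, 155, 156, 161, 162, 165, 166, 168, 170, 171}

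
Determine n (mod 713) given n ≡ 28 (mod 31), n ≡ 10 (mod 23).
493

Using the Chinese Remainder Theorem:
M = product of moduli = 713
For equation 1: M_1 = 23, 23 ≡ 23 (mod 31), inverse of 23 mod 31 is 27 (check: 23 × 27 = 621 ≡ 1 (mod 31))
For equation 2: M_2 = 31, 31 ≡ 8 (mod 23), inverse of 31 mod 23 is 3 (check: 8 × 3 = 24 ≡ 1 (mod 23))
Combine: n ≡ Σ r_i×M_i×(M_i⁻¹ mod m_i) = 28×23×27 + 10×31×3 = 17388 + 930 = 18318
18318 mod 713 = 493
n ≡ 493 (mod 713)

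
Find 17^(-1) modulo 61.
18

Using Extended Euclidean Algorithm:
gcd(17, 61) = 1
Bezout coefficients: 17 × 18 + 61 × -5 = 1
So 17 × 18 ≡ 1 (mod 61)
The inverse is 18 mod 61 = 18
Verification: 17 × 18 = 306 = 5 × 61 + 1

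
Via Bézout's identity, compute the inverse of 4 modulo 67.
Extended GCD: 4(17) + 67(-1) = 1. So 4^(-1) ≡ 17 ≡ 17 (mod 67). Verify: 4 × 17 = 68 ≡ 1 (mod 67)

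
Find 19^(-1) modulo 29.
26

Using Extended Euclidean Algorithm:
gcd(19, 29) = 1
Bezout coefficients: 19 × -3 + 29 × 2 = 1
So 19 × -3 ≡ 1 (mod 29)
The inverse is -3 mod 29 = 26
Verification: 19 × 26 = 494 = 17 × 29 + 1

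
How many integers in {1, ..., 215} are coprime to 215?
168

Prime factorization: 215 = 5 × 43
Using the formula φ(n) = n × Π(1 - 1/p) for each prime factor p:
φ(215) = 215 × (1 - 1/5) × (1 - 1/43)
φ(215) = 168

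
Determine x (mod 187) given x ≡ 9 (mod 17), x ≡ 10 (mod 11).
43

Using the Chinese Remainder Theorem:
M = product of moduli = 187
For equation 1: M_1 = 11, 11 ≡ 11 (mod 17), inverse of 11 mod 17 is 14 (check: 11 × 14 = 154 ≡ 1 (mod 17))
For equation 2: M_2 = 17, 17 ≡ 6 (mod 11), inverse of 17 mod 11 is 2 (check: 6 × 2 = 12 ≡ 1 (mod 11))
Combine: x ≡ Σ r_i×M_i×(M_i⁻¹ mod m_i) = 9×11×14 + 10×17×2 = 1386 + 340 = 1726
1726 mod 187 = 43
x ≡ 43 (mod 187)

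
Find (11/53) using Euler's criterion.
(11/53) = 11^{26} mod 53 = 1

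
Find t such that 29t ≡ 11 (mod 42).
25

Since gcd(29, 42) = 1 divides 11, a solution exists.
Multiply both sides by the inverse of 29 mod 42:
  29^(-1) mod 42 = 29
  x ≡ 29 × 11 ≡ 319 ≡ 25 (mod 42)
Verification: 29 × 25 = 725 = 17 × 42 + 11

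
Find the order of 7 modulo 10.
Powers of 7 mod 10: 7^1≡7, 7^2≡9, 7^3≡3, 7^4≡1. Order = 4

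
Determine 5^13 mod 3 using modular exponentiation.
Using Fermat: 5^{2} ≡ 1 (mod 3). 13 ≡ 1 (mod 2). So 5^{13} ≡ 5^{1} ≡ 2 (mod 3)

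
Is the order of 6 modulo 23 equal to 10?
No, the actual order is 11, not 10.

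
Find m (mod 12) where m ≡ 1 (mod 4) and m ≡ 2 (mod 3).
M = 4 × 3 = 12. M₁ = 3, y₁ ≡ 3 (mod 4). M₂ = 4, y₂ ≡ 1 (mod 3). m = 1×3×3 + 2×4×1 ≡ 5 (mod 12)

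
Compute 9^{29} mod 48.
9

Using successive squaring:
Binary expansion of 29: 11101
Powers of 9 mod 48 (each is the square of the previous):
  9^1 ≡ 9 (mod 48)
  9^2 ≡ 9² = 81 ≡ 33 (mod 48)
  9^4 ≡ 33² = 1089 ≡ 33 (mod 48)
  9^8 ≡ 33² = 1089 ≡ 33 (mod 48)
  9^16 ≡ 33² = 1089 ≡ 33 (mod 48)
29 = 16 + 8 + 4 + 1, so 9^29 = 9^16 × 9^8 × 9^4 × 9^1 ≡ 33 × 33 × 33 × 9 (mod 48)
Multiplying step by step:
  33 × 33 = 1089 ≡ 33 (mod 48)
  33 × 33 = 1089 ≡ 33 (mod 48)
  33 × 9 = 297 ≡ 9 (mod 48)
Result: 9^29 ≡ 9 (mod 48)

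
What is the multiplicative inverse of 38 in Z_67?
38^(-1) ≡ 30 (mod 67). Verification: 38 × 30 = 1140 ≡ 1 (mod 67)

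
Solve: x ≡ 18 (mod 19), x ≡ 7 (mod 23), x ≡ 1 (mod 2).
M = 19 × 23 × 2 = 874. M₁ = 46, y₁ ≡ 12 (mod 19). M₂ = 38, y₂ ≡ 20 (mod 23). M₃ = 437, y₃ ≡ 1 (mod 2). x = 18×46×12 + 7×38×20 + 1×437×1 ≡ 835 (mod 874)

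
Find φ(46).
22

Prime factorization: 46 = 2 × 23
Using the formula φ(n) = n × Π(1 - 1/p) for each prime factor p:
φ(46) = 46 × (1 - 1/2) × (1 - 1/23)
φ(46) = 22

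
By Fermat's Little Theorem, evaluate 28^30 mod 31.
By Fermat's Little Theorem, 28^{30} ≡ 1 (mod 31) since 31 is prime and gcd(28, 31) = 1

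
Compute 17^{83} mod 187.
51

Using successive squaring:
Binary expansion of 83: 1010011
Powers of 17 mod 187 (each is the square of the previous):
  17^1 ≡ 17 (mod 187)
  17^2 ≡ 17² = 289 ≡ 102 (mod 187)
  17^4 ≡ 102² = 10404 ≡ 119 (mod 187)
  17^8 ≡ 119² = 14161 ≡ 136 (mod 187)
  17^16 ≡ 136² = 18496 ≡ 170 (mod 187)
  17^32 ≡ 170² = 28900 ≡ 102 (mod 187)
  17^64 ≡ 102² = 10404 ≡ 119 (mod 187)
83 = 64 + 16 + 2 + 1, so 17^83 = 17^64 × 17^16 × 17^2 × 17^1 ≡ 119 × 170 × 102 × 17 (mod 187)
Multiplying step by step:
  119 × 170 = 20230 ≡ 34 (mod 187)
  34 × 102 = 3468 ≡ 102 (mod 187)
  102 × 17 = 1734 ≡ 51 (mod 187)
Result: 17^83 ≡ 51 (mod 187)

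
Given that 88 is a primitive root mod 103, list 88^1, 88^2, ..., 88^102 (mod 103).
g^1, g^2, ..., g^{102} mod 103: {88, 19, 24, 52, 44, 61, 12, 26, 22, 82, 6, 13, 11, 41, 3, 58, 57, 72, 53, 29, 80, 36, 78, 66, 40, 18, 39, 33, 20, 9, 71, 68, 10, 56, 87, 34, 5, 28, 95, 17, 54, 14, 99, 60, 27, 7, 101, 30, 65, 55, 102, 15, 84, 79, 51, 59, 42, 91, 77, 81, 21, 97, 90, 92, 62, 100, 45, 46, 31, 50, 74, 23, 67, 25, 37, 63, 85, 64, 70, 83, 94, 32, 35, 93, 47, 16, 69, 98, 75, 8, 86, 49, 89, 4, 43, 76, 96, 2, 73, 38, 48, 1}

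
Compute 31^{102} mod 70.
1

Using successive squaring:
Binary expansion of 102: 1100110
Powers of 31 mod 70 (each is the square of the previous):
  31^1 ≡ 31 (mod 70)
  31^2 ≡ 31² = 961 ≡ 51 (mod 70)
  31^4 ≡ 51² = 2601 ≡ 11 (mod 70)
  31^8 ≡ 11² = 121 ≡ 51 (mod 70)
  31^16 ≡ 51² = 2601 ≡ 11 (mod 70)
  31^32 ≡ 11² = 121 ≡ 51 (mod 70)
  31^64 ≡ 51² = 2601 ≡ 11 (mod 70)
102 = 64 + 32 + 4 + 2, so 31^102 = 31^64 × 31^32 × 31^4 × 31^2 ≡ 11 × 51 × 11 × 51 (mod 70)
Multiplying step by step:
  11 × 51 = 561 ≡ 1 (mod 70)
  1 × 11 = 11 ≡ 11 (mod 70)
  11 × 51 = 561 ≡ 1 (mod 70)
Result: 31^102 ≡ 1 (mod 70)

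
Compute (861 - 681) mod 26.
24

(861 - 681) = 180
180 mod 26 = 24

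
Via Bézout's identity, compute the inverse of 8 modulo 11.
Extended GCD: 8(-4) + 11(3) = 1. So 8^(-1) ≡ 7 ≡ 7 (mod 11). Verify: 8 × 7 = 56 ≡ 1 (mod 11)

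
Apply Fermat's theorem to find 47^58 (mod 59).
By Fermat's Little Theorem, 47^{58} ≡ 1 (mod 59) since 59 is prime and gcd(47, 59) = 1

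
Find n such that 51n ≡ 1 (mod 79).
51^(-1) ≡ 31 (mod 79). Verification: 51 × 31 = 1581 ≡ 1 (mod 79)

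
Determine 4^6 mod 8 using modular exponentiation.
6 = 4 + 2 (binary 110). Repeated squaring mod 8: 4^1 ≡ 4; 4^2 ≡ 4² = 16 ≡ 0; 4^4 ≡ 0² = 0 ≡ 0. Multiply: 4^6 = 4^4 × 4^2 ≡ 0 × 0 (mod 8): 0 × 0 = 0 ≡ 0. So 4^6 ≡ 0 (mod 8).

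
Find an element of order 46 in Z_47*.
5 has order 46 mod 47 since 5^{46} ≡ 1 (mod 47) and no smaller power works.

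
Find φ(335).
264

Prime factorization: 335 = 5 × 67
Using the formula φ(n) = n × Π(1 - 1/p) for each prime factor p:
φ(335) = 335 × (1 - 1/5) × (1 - 1/67)
φ(335) = 264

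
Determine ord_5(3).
Powers of 3 mod 5: 3^1≡3, 3^2≡4, 3^3≡2, 3^4≡1. Order = 4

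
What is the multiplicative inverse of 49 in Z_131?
49^(-1) ≡ 123 (mod 131). Verification: 49 × 123 = 6027 ≡ 1 (mod 131)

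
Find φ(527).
480

Prime factorization: 527 = 17 × 31
Using the formula φ(n) = n × Π(1 - 1/p) for each prime factor p:
φ(527) = 527 × (1 - 1/17) × (1 - 1/31)
φ(527) = 480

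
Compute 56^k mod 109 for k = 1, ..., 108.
g^1, g^2, ..., g^{108} mod 109: {56, 84, 17, 80, 11, 71, 52, 78, 8, 12, 18, 27, 95, 88, 23, 89, 79, 64, 96, 35, 107, 106, 50, 75, 58, 87, 76, 5, 62, 93, 85, 73, 55, 28, 42, 63, 40, 60, 90, 26, 39, 4, 6, 9, 68, 102, 44, 66, 99, 94, 32, 48, 72, 108, 53, 25, 92, 29, 98, 38, 57, 31, 101, 97, 91, 82, 14, 21, 86, 20, 30, 45, 13, 74, 2, 3, 59, 34, 51, 22, 33, 104, 47, 16, 24, 36, 54, 81, 67, 46, 69, 49, 19, 83, 70, 105, 103, 100, 41, 7, 65, 43, 10, 15, 77, 61, 37, 1}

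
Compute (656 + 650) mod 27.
10

(656 + 650) = 1306
1306 mod 27 = 10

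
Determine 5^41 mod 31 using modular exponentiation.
Using Fermat: 5^{30} ≡ 1 (mod 31). 41 ≡ 11 (mod 30). So 5^{41} ≡ 5^{11} ≡ 25 (mod 31)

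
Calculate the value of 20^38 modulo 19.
Using Fermat: 20^{18} ≡ 1 (mod 19). 38 ≡ 2 (mod 18). So 20^{38} ≡ 20^{2} ≡ 1 (mod 19)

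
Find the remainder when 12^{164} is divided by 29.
By Fermat: 12^{28} ≡ 1 (mod 29). 164 = 5×28 + 24. So 12^{164} ≡ 12^{24} ≡ 1 (mod 29)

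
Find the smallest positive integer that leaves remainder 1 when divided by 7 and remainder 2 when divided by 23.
M = 7 × 23 = 161. M₁ = 23, y₁ ≡ 4 (mod 7). M₂ = 7, y₂ ≡ 10 (mod 23). m = 1×23×4 + 2×7×10 ≡ 71 (mod 161). The smallest positive such number is 71.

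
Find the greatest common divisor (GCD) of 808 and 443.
1

Using the Euclidean algorithm:
808 = 1 × 443 + 365
443 = 1 × 365 + 78
365 = 4 × 78 + 53
78 = 1 × 53 + 25
53 = 2 × 25 + 3
25 = 8 × 3 + 1
3 = 3 × 1 + 0

GCD(808, 443) = 1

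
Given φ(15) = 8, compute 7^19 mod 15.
By Euler: 7^{8} ≡ 1 (mod 15) since gcd(7, 15) = 1. 19 = 2×8 + 3. So 7^{19} ≡ 7^{3} ≡ 13 (mod 15)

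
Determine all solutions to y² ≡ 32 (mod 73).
The square roots of 32 mod 73 are 55 and 18. Verify: 55² = 3025 ≡ 32 (mod 73)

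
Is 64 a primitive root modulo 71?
No

To verify, check if 64^(70/q) ≢ 1 (mod 71) for each prime divisor q of 70
Divisors of 70 = 70: [1, 2, 5, 7, 10, 14, 35, 70]
  64^(70/2) = 64^35 ≡ 1 (mod 71)
  64^(70/5) = 64^14 ≡ 54 (mod 71)
  64^(70/7) = 64^10 ≡ 45 (mod 71)
Conclusion: 64 is not a primitive root modulo 71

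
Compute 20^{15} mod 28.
20

Using successive squaring:
Binary expansion of 15: 1111
Powers of 20 mod 28 (each is the square of the previous):
  20^1 ≡ 20 (mod 28)
  20^2 ≡ 20² = 400 ≡ 8 (mod 28)
  20^4 ≡ 8² = 64 ≡ 8 (mod 28)
  20^8 ≡ 8² = 64 ≡ 8 (mod 28)
15 = 8 + 4 + 2 + 1, so 20^15 = 20^8 × 20^4 × 20^2 × 20^1 ≡ 8 × 8 × 8 × 20 (mod 28)
Multiplying step by step:
  8 × 8 = 64 ≡ 8 (mod 28)
  8 × 8 = 64 ≡ 8 (mod 28)
  8 × 20 = 160 ≡ 20 (mod 28)
Result: 20^15 ≡ 20 (mod 28)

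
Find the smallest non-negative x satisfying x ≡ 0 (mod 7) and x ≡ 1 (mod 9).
M = 7 × 9 = 63. M₁ = 9, y₁ ≡ 4 (mod 7). M₂ = 7, y₂ ≡ 4 (mod 9). x = 0×9×4 + 1×7×4 ≡ 28 (mod 63)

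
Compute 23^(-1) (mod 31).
27

Using Extended Euclidean Algorithm:
gcd(23, 31) = 1
Bezout coefficients: 23 × -4 + 31 × 3 = 1
So 23 × -4 ≡ 1 (mod 31)
The inverse is -4 mod 31 = 27
Verification: 23 × 27 = 621 = 20 × 31 + 1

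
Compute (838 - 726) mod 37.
1

(838 - 726) = 112
112 mod 37 = 1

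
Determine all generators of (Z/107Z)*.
Primitive roots mod 107: {2, 5, 6, 7, 8, 15, 17, 18, 20, 21, 22, 24, 26, 28, 31, 32, 38, 43, 45, 46, 50, 51, 54, 55, 58, 59, 60, 63, 65, 66, 67, 68, 70, 71, 72, 73, 74, 77, 78, 80, 82, 84, 88, 91, 93, 94, 95, 96, 97, 98, 103, 104}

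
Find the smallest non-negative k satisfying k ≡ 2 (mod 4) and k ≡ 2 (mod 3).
M = 4 × 3 = 12. M₁ = 3, y₁ ≡ 3 (mod 4). M₂ = 4, y₂ ≡ 1 (mod 3). k = 2×3×3 + 2×4×1 ≡ 2 (mod 12)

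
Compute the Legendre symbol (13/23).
(13/23) = 13^{11} mod 23 = 1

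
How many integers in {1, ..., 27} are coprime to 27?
18

Prime factorization: 27 = 3^3
Using the formula φ(n) = n × Π(1 - 1/p) for each prime factor p:
φ(27) = 27 × (1 - 1/3)
φ(27) = 18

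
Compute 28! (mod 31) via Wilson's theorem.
(30)! = (28)! × (29) × (30) ≡ -1 (mod 31). So (28)! ≡ -1 × [(30)(29)]^(-1) ≡ 15 (mod 31)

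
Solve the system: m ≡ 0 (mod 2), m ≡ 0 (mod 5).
M = 2 × 5 = 10. M₁ = 5, y₁ ≡ 1 (mod 2). M₂ = 2, y₂ ≡ 3 (mod 5). m = 0×5×1 + 0×2×3 ≡ 0 (mod 10)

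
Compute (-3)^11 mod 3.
Using repeated squaring. (-3) ≡ 0 (mod 3). 11 = 8 + 2 + 1 (binary 1011). Repeated squaring mod 3: 0^1 ≡ 0; 0^2 ≡ 0² = 0 ≡ 0; 0^4 ≡ 0² = 0 ≡ 0; 0^8 ≡ 0² = 0 ≡ 0. Multiply: (-3)^11 ≡ 0^8 × 0^2 × 0^1 ≡ 0 × 0 × 0 (mod 3): 0 × 0 = 0 ≡ 0; 0 × 0 = 0 ≡ 0. So (-3)^11 ≡ 0 (mod 3).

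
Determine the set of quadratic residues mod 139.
QRs mod 139: {1, 4, 5, 6, 7, 9, 11, 13, 16, 20, 24, 25, 28, 29, 30, 31, 34, 35, 36, 37, 38, 41, 42, 44, 45, 46, 47, 49, 51, 52, 54, 55, 57, 63, 64, 65, 66, 67, 69, 71, 77, 78, 79, 80, 81, 83, 86, 89, 91, 96, 99, 100, 106, 107, 112, 113, 116, 117, 118, 120, 121, 122, 124, 125, 127, 129, 131, 136, 137}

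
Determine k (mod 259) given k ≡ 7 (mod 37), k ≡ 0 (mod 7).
7

Using the Chinese Remainder Theorem:
M = product of moduli = 259
For equation 1: M_1 = 7, 7 ≡ 7 (mod 37), inverse of 7 mod 37 is 16 (check: 7 × 16 = 112 ≡ 1 (mod 37))
For equation 2: M_2 = 37, 37 ≡ 2 (mod 7), inverse of 37 mod 7 is 4 (check: 2 × 4 = 8 ≡ 1 (mod 7))
Combine: k ≡ Σ r_i×M_i×(M_i⁻¹ mod m_i) = 7×7×16 + 0×37×4 = 784 + 0 = 784
784 mod 259 = 7
k ≡ 7 (mod 259)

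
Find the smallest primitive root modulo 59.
2

A primitive root g modulo p has order p-1 = 58
Prime divisors of 58: [2, 29]
g is a primitive root iff g^(58/q) ≢ 1 (mod 59) for each prime divisor q
Testing small values:
  g = 2: 2^29 ≡ 58, 2^2 ≡ 4 (mod 59) → none is 1, primitive root!
The smallest primitive root is 2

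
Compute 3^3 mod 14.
3 = 2 + 1 (binary 11). Repeated squaring mod 14: 3^1 ≡ 3; 3^2 ≡ 3² = 9 ≡ 9. Multiply: 3^3 = 3^2 × 3^1 ≡ 9 × 3 (mod 14): 9 × 3 = 27 ≡ 13. So 3^3 ≡ 13 (mod 14).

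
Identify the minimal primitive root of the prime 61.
p - 1 = 60 has prime divisors 2, 3, 5. h is a primitive root mod 61 iff h^(60/q) ≢ 1 (mod 61) for each such q.
h = 2: 2^30 ≡ 60, 2^20 ≡ 47, 2^12 ≡ 9 (mod 61); none is 1, so 2 has order 60 and is a primitive root.
The smallest primitive root mod 61 is g = 2.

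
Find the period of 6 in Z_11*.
Powers of 6 mod 11: 6^1≡6, 6^2≡3, 6^3≡7, 6^4≡9, 6^5≡10, 6^6≡5, 6^7≡8, 6^8≡4, 6^9≡2, 6^10≡1. Order = 10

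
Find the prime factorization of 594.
2 × 3^3 × 11

Divide by primes starting from smallest:
594 ÷ 2 = 297
297 ÷ 3 = 99
99 ÷ 3 = 33
33 ÷ 3 = 11
11 ÷ 11 = 1

594 = 2 × 3^3 × 11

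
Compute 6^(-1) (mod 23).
6^(-1) ≡ 4 (mod 23). Verification: 6 × 4 = 24 ≡ 1 (mod 23)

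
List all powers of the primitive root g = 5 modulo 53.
g^1, g^2, ..., g^{52} mod 53: {5, 25, 19, 42, 51, 43, 3, 15, 22, 4, 20, 47, 23, 9, 45, 13, 12, 7, 35, 16, 27, 29, 39, 36, 21, 52, 48, 28, 34, 11, 2, 10, 50, 38, 31, 49, 33, 6, 30, 44, 8, 40, 41, 46, 18, 37, 26, 24, 14, 17, 32, 1}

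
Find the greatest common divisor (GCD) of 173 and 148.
1

Using the Euclidean algorithm:
173 = 1 × 148 + 25
148 = 5 × 25 + 23
25 = 1 × 23 + 2
23 = 11 × 2 + 1
2 = 2 × 1 + 0

GCD(173, 148) = 1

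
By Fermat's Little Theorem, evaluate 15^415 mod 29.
By Fermat: 15^{28} ≡ 1 (mod 29). 415 ≡ 23 (mod 28). So 15^{415} ≡ 15^{23} ≡ 3 (mod 29)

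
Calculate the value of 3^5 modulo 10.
5 = 4 + 1 (binary 101). Repeated squaring mod 10: 3^1 ≡ 3; 3^2 ≡ 3² = 9 ≡ 9; 3^4 ≡ 9² = 81 ≡ 1. Multiply: 3^5 = 3^4 × 3^1 ≡ 1 × 3 (mod 10): 1 × 3 = 3 ≡ 3. So 3^5 ≡ 3 (mod 10).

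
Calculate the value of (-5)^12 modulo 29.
Using repeated squaring. (-5) ≡ 24 (mod 29). 12 = 8 + 4 (binary 1100). Repeated squaring mod 29: 24^1 ≡ 24; 24^2 ≡ 24² = 576 ≡ 25; 24^4 ≡ 25² = 625 ≡ 16; 24^8 ≡ 16² = 256 ≡ 24. Multiply: (-5)^12 ≡ 24^8 × 24^4 ≡ 24 × 16 (mod 29): 24 × 16 = 384 ≡ 7. So (-5)^12 ≡ 7 (mod 29).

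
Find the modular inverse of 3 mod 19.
3^(-1) ≡ 13 (mod 19). Verification: 3 × 13 = 39 ≡ 1 (mod 19)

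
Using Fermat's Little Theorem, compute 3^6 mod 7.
By Fermat's Little Theorem, 3^{6} ≡ 1 (mod 7) since 7 is prime and gcd(3, 7) = 1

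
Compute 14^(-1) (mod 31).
14^(-1) ≡ 20 (mod 31). Verification: 14 × 20 = 280 ≡ 1 (mod 31)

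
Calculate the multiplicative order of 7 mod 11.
Powers of 7 mod 11: 7^1≡7, 7^2≡5, 7^3≡2, 7^4≡3, 7^5≡10, 7^6≡4, 7^7≡6, 7^8≡9, 7^9≡8, 7^10≡1. Order = 10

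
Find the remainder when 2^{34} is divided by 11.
By Fermat: 2^{10} ≡ 1 (mod 11). 34 = 3×10 + 4. So 2^{34} ≡ 2^{4} ≡ 5 (mod 11)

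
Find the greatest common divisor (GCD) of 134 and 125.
1

Using the Euclidean algorithm:
134 = 1 × 125 + 9
125 = 13 × 9 + 8
9 = 1 × 8 + 1
8 = 8 × 1 + 0

GCD(134, 125) = 1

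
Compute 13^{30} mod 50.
49

Using successive squaring:
Binary expansion of 30: 11110
Powers of 13 mod 50 (each is the square of the previous):
  13^1 ≡ 13 (mod 50)
  13^2 ≡ 13² = 169 ≡ 19 (mod 50)
  13^4 ≡ 19² = 361 ≡ 11 (mod 50)
  13^8 ≡ 11² = 121 ≡ 21 (mod 50)
  13^16 ≡ 21² = 441 ≡ 41 (mod 50)
30 = 16 + 8 + 4 + 2, so 13^30 = 13^16 × 13^8 × 13^4 × 13^2 ≡ 41 × 21 × 11 × 19 (mod 50)
Multiplying step by step:
  41 × 21 = 861 ≡ 11 (mod 50)
  11 × 11 = 121 ≡ 21 (mod 50)
  21 × 19 = 399 ≡ 49 (mod 50)
Result: 13^30 ≡ 49 (mod 50)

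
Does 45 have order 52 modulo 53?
p - 1 = 52 has prime divisors 2, 13. Check 45^(52/q) mod 53 for each: 45^(52/2) = 45^26 ≡ 52, 45^(52/13) = 45^4 ≡ 15 (mod 53). None of these is 1, so 45 has order 52 = φ(53), so it is a primitive root mod 53.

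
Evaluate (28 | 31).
(28/31) = 28^{15} mod 31 = 1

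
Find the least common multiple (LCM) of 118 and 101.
11918

First find GCD(118, 101) using the Euclidean algorithm:
118 = 1 × 101 + 17
101 = 5 × 17 + 16
17 = 1 × 16 + 1
16 = 16 × 1 + 0
GCD(118, 101) = 1

LCM formula: LCM(a, b) = (a × b) / GCD(a, b)
LCM(118, 101) = (118 × 101) / 1
LCM(118, 101) = 11918 / 1
LCM(118, 101) = 11918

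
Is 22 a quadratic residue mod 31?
By Euler's criterion: 22^{15} ≡ 30 (mod 31). Since this equals -1 (≡ 30), 22 is not a QR.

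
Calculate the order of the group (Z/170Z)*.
64

Prime factorization: 170 = 2 × 5 × 17
Using the formula φ(n) = n × Π(1 - 1/p) for each prime factor p:
φ(170) = 170 × (1 - 1/2) × (1 - 1/5) × (1 - 1/17)
φ(170) = 64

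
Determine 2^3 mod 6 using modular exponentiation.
3 = 2 + 1 (binary 11). Repeated squaring mod 6: 2^1 ≡ 2; 2^2 ≡ 2² = 4 ≡ 4. Multiply: 2^3 = 2^2 × 2^1 ≡ 4 × 2 (mod 6): 4 × 2 = 8 ≡ 2. So 2^3 ≡ 2 (mod 6).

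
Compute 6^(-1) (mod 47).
8

Using Extended Euclidean Algorithm:
gcd(6, 47) = 1
Bezout coefficients: 6 × 8 + 47 × -1 = 1
So 6 × 8 ≡ 1 (mod 47)
The inverse is 8 mod 47 = 8
Verification: 6 × 8 = 48 = 1 × 47 + 1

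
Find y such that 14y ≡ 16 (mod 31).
10

Since gcd(14, 31) = 1 divides 16, a solution exists.
Multiply both sides by the inverse of 14 mod 31:
  14^(-1) mod 31 = 20
  x ≡ 20 × 16 ≡ 320 ≡ 10 (mod 31)
Verification: 14 × 10 = 140 = 4 × 31 + 16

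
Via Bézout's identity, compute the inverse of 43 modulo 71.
Extended GCD: 43(-33) + 71(20) = 1. So 43^(-1) ≡ 38 ≡ 38 (mod 71). Verify: 43 × 38 = 1634 ≡ 1 (mod 71)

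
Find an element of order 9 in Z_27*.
4 has order 9 mod 27 since 4^{9} ≡ 1 (mod 27) and no smaller power works.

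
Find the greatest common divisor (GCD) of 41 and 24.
1

Using the Euclidean algorithm:
41 = 1 × 24 + 17
24 = 1 × 17 + 7
17 = 2 × 7 + 3
7 = 2 × 3 + 1
3 = 3 × 1 + 0

GCD(41, 24) = 1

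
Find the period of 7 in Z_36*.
Powers of 7 mod 36: 7^1≡7, 7^2≡13, 7^3≡19, 7^4≡25, 7^5≡31, 7^6≡1. Order = 6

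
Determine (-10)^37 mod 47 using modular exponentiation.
Using repeated squaring. (-10) ≡ 37 (mod 47). 37 = 32 + 4 + 1 (binary 100101). Repeated squaring mod 47: 37^1 ≡ 37; 37^2 ≡ 37² = 1369 ≡ 6; 37^4 ≡ 6² = 36 ≡ 36; 37^8 ≡ 36² = 1296 ≡ 27; 37^16 ≡ 27² = 729 ≡ 24; 37^32 ≡ 24² = 576 ≡ 12. Multiply: (-10)^37 ≡ 37^32 × 37^4 × 37^1 ≡ 12 × 36 × 37 (mod 47): 12 × 36 = 432 ≡ 9; 9 × 37 = 333 ≡ 4. So (-10)^37 ≡ 4 (mod 47).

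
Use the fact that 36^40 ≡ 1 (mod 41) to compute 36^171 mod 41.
By Fermat: 36^{40} ≡ 1 (mod 41). 171 = 4×40 + 11. So 36^{171} ≡ 36^{11} ≡ 5 (mod 41)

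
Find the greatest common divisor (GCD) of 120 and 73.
1

Using the Euclidean algorithm:
120 = 1 × 73 + 47
73 = 1 × 47 + 26
47 = 1 × 26 + 21
26 = 1 × 21 + 5
21 = 4 × 5 + 1
5 = 5 × 1 + 0

GCD(120, 73) = 1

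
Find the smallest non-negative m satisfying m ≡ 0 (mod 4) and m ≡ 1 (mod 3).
M = 4 × 3 = 12. M₁ = 3, y₁ ≡ 3 (mod 4). M₂ = 4, y₂ ≡ 1 (mod 3). m = 0×3×3 + 1×4×1 ≡ 4 (mod 12)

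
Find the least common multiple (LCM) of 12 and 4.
12

First find GCD(12, 4) using the Euclidean algorithm:
12 = 3 × 4 + 0
GCD(12, 4) = 4

LCM formula: LCM(a, b) = (a × b) / GCD(a, b)
LCM(12, 4) = (12 × 4) / 4
LCM(12, 4) = 48 / 4
LCM(12, 4) = 12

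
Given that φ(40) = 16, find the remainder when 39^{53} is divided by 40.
By Euler: 39^{16} ≡ 1 (mod 40) since gcd(39, 40) = 1. 53 = 3×16 + 5. So 39^{53} ≡ 39^{5} ≡ 39 (mod 40)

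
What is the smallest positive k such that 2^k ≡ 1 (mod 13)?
Powers of 2 mod 13: 2^1≡2, 2^2≡4, 2^3≡8, 2^4≡3, 2^5≡6, 2^6≡12, 2^7≡11, 2^8≡9, 2^9≡5, 2^10≡10, 2^11≡7, 2^12≡1. Order = 12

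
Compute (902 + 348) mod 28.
18

(902 + 348) = 1250
1250 mod 28 = 18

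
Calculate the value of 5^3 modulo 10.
3 = 2 + 1 (binary 11). Repeated squaring mod 10: 5^1 ≡ 5; 5^2 ≡ 5² = 25 ≡ 5. Multiply: 5^3 = 5^2 × 5^1 ≡ 5 × 5 (mod 10): 5 × 5 = 25 ≡ 5. So 5^3 ≡ 5 (mod 10).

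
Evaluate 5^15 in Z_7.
Using Fermat: 5^{6} ≡ 1 (mod 7). 15 ≡ 3 (mod 6). So 5^{15} ≡ 5^{3} ≡ 6 (mod 7)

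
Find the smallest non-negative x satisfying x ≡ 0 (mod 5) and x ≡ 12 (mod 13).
M = 5 × 13 = 65. M₁ = 13, y₁ ≡ 2 (mod 5). M₂ = 5, y₂ ≡ 8 (mod 13). x = 0×13×2 + 12×5×8 ≡ 25 (mod 65)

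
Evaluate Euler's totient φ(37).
36

Prime factorization: 37 = 37
Using the formula φ(n) = n × Π(1 - 1/p) for each prime factor p:
φ(37) = 37 × (1 - 1/37)
φ(37) = 36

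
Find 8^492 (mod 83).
Using Fermat: 8^{82} ≡ 1 (mod 83). 492 ≡ 0 (mod 82). So 8^{492} ≡ 8^{0} ≡ 1 (mod 83)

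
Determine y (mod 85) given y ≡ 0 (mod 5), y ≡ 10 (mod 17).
10

Using the Chinese Remainder Theorem:
M = product of moduli = 85
For equation 1: M_1 = 17, 17 ≡ 2 (mod 5), inverse of 17 mod 5 is 3 (check: 2 × 3 = 6 ≡ 1 (mod 5))
For equation 2: M_2 = 5, 5 ≡ 5 (mod 17), inverse of 5 mod 17 is 7 (check: 5 × 7 = 35 ≡ 1 (mod 17))
Combine: y ≡ Σ r_i×M_i×(M_i⁻¹ mod m_i) = 0×17×3 + 10×5×7 = 0 + 350 = 350
350 mod 85 = 10
y ≡ 10 (mod 85)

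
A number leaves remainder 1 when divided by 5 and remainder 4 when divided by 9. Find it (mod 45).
M = 5 × 9 = 45. M₁ = 9, y₁ ≡ 4 (mod 5). M₂ = 5, y₂ ≡ 2 (mod 9). z = 1×9×4 + 4×5×2 ≡ 31 (mod 45)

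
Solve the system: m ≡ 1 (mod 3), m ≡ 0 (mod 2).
M = 3 × 2 = 6. M₁ = 2, y₁ ≡ 2 (mod 3). M₂ = 3, y₂ ≡ 1 (mod 2). m = 1×2×2 + 0×3×1 ≡ 4 (mod 6)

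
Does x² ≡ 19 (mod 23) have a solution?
By Euler's criterion: 19^{11} ≡ 22 (mod 23). Since this equals -1 (≡ 22), 19 is not a QR.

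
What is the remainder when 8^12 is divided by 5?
Using Fermat: 8^{4} ≡ 1 (mod 5). 12 ≡ 0 (mod 4). So 8^{12} ≡ 8^{0} ≡ 1 (mod 5)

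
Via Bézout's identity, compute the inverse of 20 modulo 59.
Extended GCD: 20(3) + 59(-1) = 1. So 20^(-1) ≡ 3 ≡ 3 (mod 59). Verify: 20 × 3 = 60 ≡ 1 (mod 59)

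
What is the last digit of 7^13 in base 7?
Using repeated squaring. 7 ≡ 0 (mod 7). 13 = 8 + 4 + 1 (binary 1101). Repeated squaring mod 7: 0^1 ≡ 0; 0^2 ≡ 0² = 0 ≡ 0; 0^4 ≡ 0² = 0 ≡ 0; 0^8 ≡ 0² = 0 ≡ 0. Multiply: 7^13 ≡ 0^8 × 0^4 × 0^1 ≡ 0 × 0 × 0 (mod 7): 0 × 0 = 0 ≡ 0; 0 × 0 = 0 ≡ 0. So 7^13 ≡ 0 (mod 7).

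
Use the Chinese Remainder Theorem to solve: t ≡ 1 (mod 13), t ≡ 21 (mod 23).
M = 13 × 23 = 299. M₁ = 23, y₁ ≡ 4 (mod 13). M₂ = 13, y₂ ≡ 16 (mod 23). t = 1×23×4 + 21×13×16 ≡ 274 (mod 299)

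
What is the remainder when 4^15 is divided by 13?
Using Fermat: 4^{12} ≡ 1 (mod 13). 15 ≡ 3 (mod 12). So 4^{15} ≡ 4^{3} ≡ 12 (mod 13)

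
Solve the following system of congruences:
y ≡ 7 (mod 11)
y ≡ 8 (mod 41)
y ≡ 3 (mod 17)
1074

Using the Chinese Remainder Theorem:
M = product of moduli = 7667
For equation 1: M_1 = 697, 697 ≡ 4 (mod 11), inverse of 697 mod 11 is 3 (check: 4 × 3 = 12 ≡ 1 (mod 11))
For equation 2: M_2 = 187, 187 ≡ 23 (mod 41), inverse of 187 mod 41 is 25 (check: 23 × 25 = 575 ≡ 1 (mod 41))
For equation 3: M_3 = 451, 451 ≡ 9 (mod 17), inverse of 451 mod 17 is 2 (check: 9 × 2 = 18 ≡ 1 (mod 17))
Combine: y ≡ Σ r_i×M_i×(M_i⁻¹ mod m_i) = 7×697×3 + 8×187×25 + 3×451×2 = 14637 + 37400 + 2706 = 54743
54743 mod 7667 = 1074
y ≡ 1074 (mod 7667)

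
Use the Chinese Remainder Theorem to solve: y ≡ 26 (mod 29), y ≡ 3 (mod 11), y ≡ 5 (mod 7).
432

Using the Chinese Remainder Theorem:
M = product of moduli = 2233
For equation 1: M_1 = 77, 77 ≡ 19 (mod 29), inverse of 77 mod 29 is 26 (check: 19 × 26 = 494 ≡ 1 (mod 29))
For equation 2: M_2 = 203, 203 ≡ 5 (mod 11), inverse of 203 mod 11 is 9 (check: 5 × 9 = 45 ≡ 1 (mod 11))
For equation 3: M_3 = 319, 319 ≡ 4 (mod 7), inverse of 319 mod 7 is 2 (check: 4 × 2 = 8 ≡ 1 (mod 7))
Combine: y ≡ Σ r_i×M_i×(M_i⁻¹ mod m_i) = 26×77×26 + 3×203×9 + 5×319×2 = 52052 + 5481 + 3190 = 60723
60723 mod 2233 = 432
y ≡ 432 (mod 2233)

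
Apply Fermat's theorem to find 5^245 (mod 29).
By Fermat: 5^{28} ≡ 1 (mod 29). 245 ≡ 21 (mod 28). So 5^{245} ≡ 5^{21} ≡ 28 (mod 29)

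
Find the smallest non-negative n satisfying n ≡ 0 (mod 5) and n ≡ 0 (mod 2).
M = 5 × 2 = 10. M₁ = 2, y₁ ≡ 3 (mod 5). M₂ = 5, y₂ ≡ 1 (mod 2). n = 0×2×3 + 0×5×1 ≡ 0 (mod 10)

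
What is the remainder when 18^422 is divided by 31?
Using Fermat: 18^{30} ≡ 1 (mod 31). 422 ≡ 2 (mod 30). So 18^{422} ≡ 18^{2} ≡ 14 (mod 31)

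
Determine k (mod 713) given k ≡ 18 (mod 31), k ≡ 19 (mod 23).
111

Using the Chinese Remainder Theorem:
M = product of moduli = 713
For equation 1: M_1 = 23, 23 ≡ 23 (mod 31), inverse of 23 mod 31 is 27 (check: 23 × 27 = 621 ≡ 1 (mod 31))
For equation 2: M_2 = 31, 31 ≡ 8 (mod 23), inverse of 31 mod 23 is 3 (check: 8 × 3 = 24 ≡ 1 (mod 23))
Combine: k ≡ Σ r_i×M_i×(M_i⁻¹ mod m_i) = 18×23×27 + 19×31×3 = 11178 + 1767 = 12945
12945 mod 713 = 111
k ≡ 111 (mod 713)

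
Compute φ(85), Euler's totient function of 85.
64

Prime factorization: 85 = 5 × 17
Using the formula φ(n) = n × Π(1 - 1/p) for each prime factor p:
φ(85) = 85 × (1 - 1/5) × (1 - 1/17)
φ(85) = 64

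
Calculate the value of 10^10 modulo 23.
10 = 8 + 2 (binary 1010). Repeated squaring mod 23: 10^1 ≡ 10; 10^2 ≡ 10² = 100 ≡ 8; 10^4 ≡ 8² = 64 ≡ 18; 10^8 ≡ 18² = 324 ≡ 2. Multiply: 10^10 = 10^8 × 10^2 ≡ 2 × 8 (mod 23): 2 × 8 = 16 ≡ 16. So 10^10 ≡ 16 (mod 23).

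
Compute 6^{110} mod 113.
22

Using successive squaring:
Binary expansion of 110: 1101110
Powers of 6 mod 113 (each is the square of the previous):
  6^1 ≡ 6 (mod 113)
  6^2 ≡ 6² = 36 ≡ 36 (mod 113)
  6^4 ≡ 36² = 1296 ≡ 53 (mod 113)
  6^8 ≡ 53² = 2809 ≡ 97 (mod 113)
  6^16 ≡ 97² = 9409 ≡ 30 (mod 113)
  6^32 ≡ 30² = 900 ≡ 109 (mod 113)
  6^64 ≡ 109² = 11881 ≡ 16 (mod 113)
110 = 64 + 32 + 8 + 4 + 2, so 6^110 = 6^64 × 6^32 × 6^8 × 6^4 × 6^2 ≡ 16 × 109 × 97 × 53 × 36 (mod 113)
Multiplying step by step:
  16 × 109 = 1744 ≡ 49 (mod 113)
  49 × 97 = 4753 ≡ 7 (mod 113)
  7 × 53 = 371 ≡ 32 (mod 113)
  32 × 36 = 1152 ≡ 22 (mod 113)
Result: 6^110 ≡ 22 (mod 113)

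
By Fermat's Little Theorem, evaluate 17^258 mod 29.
By Fermat: 17^{28} ≡ 1 (mod 29). 258 ≡ 6 (mod 28). So 17^{258} ≡ 17^{6} ≡ 28 (mod 29)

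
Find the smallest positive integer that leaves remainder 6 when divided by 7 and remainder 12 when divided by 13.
M = 7 × 13 = 91. M₁ = 13, y₁ ≡ 6 (mod 7). M₂ = 7, y₂ ≡ 2 (mod 13). y = 6×13×6 + 12×7×2 ≡ 90 (mod 91). The smallest positive such number is 90.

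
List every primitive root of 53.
Primitive roots mod 53: {2, 3, 5, 8, 12, 14, 18, 19, 20, 21, 22, 26, 27, 31, 32, 33, 34, 35, 39, 41, 45, 48, 50, 51}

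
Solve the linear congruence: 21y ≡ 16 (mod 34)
4

Since gcd(21, 34) = 1 divides 16, a solution exists.
Multiply both sides by the inverse of 21 mod 34:
  21^(-1) mod 34 = 13
  x ≡ 13 × 16 ≡ 208 ≡ 4 (mod 34)
Verification: 21 × 4 = 84 = 2 × 34 + 16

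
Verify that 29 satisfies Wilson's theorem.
(28)! mod 29 = 28. Since this equals -1 (mod 29), Wilson confirms 29 is prime.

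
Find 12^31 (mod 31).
Using Fermat: 12^{30} ≡ 1 (mod 31). 31 ≡ 1 (mod 30). So 12^{31} ≡ 12^{1} ≡ 12 (mod 31)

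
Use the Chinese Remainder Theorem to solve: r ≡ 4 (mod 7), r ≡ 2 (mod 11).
M = 7 × 11 = 77. M₁ = 11, y₁ ≡ 2 (mod 7). M₂ = 7, y₂ ≡ 8 (mod 11). r = 4×11×2 + 2×7×8 ≡ 46 (mod 77)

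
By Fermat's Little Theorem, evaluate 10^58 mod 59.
By Fermat's Little Theorem, 10^{58} ≡ 1 (mod 59) since 59 is prime and gcd(10, 59) = 1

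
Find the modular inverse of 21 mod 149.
21^(-1) ≡ 71 (mod 149). Verification: 21 × 71 = 1491 ≡ 1 (mod 149)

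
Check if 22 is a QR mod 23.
By Euler's criterion: 22^{11} ≡ 22 (mod 23). Since this equals -1 (≡ 22), 22 is not a QR.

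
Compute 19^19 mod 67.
Using repeated squaring. 19 = 16 + 2 + 1 (binary 10011). Repeated squaring mod 67: 19^1 ≡ 19; 19^2 ≡ 19² = 361 ≡ 26; 19^4 ≡ 26² = 676 ≡ 6; 19^8 ≡ 6² = 36 ≡ 36; 19^16 ≡ 36² = 1296 ≡ 23. Multiply: 19^19 = 19^16 × 19^2 × 19^1 ≡ 23 × 26 × 19 (mod 67): 23 × 26 = 598 ≡ 62; 62 × 19 = 1178 ≡ 39. So 19^19 ≡ 39 (mod 67).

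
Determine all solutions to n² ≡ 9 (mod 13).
The square roots of 9 mod 13 are 3 and 10. Verify: 3² = 9 ≡ 9 (mod 13)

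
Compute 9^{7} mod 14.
9

Using successive squaring:
Binary expansion of 7: 111
Powers of 9 mod 14 (each is the square of the previous):
  9^1 ≡ 9 (mod 14)
  9^2 ≡ 9² = 81 ≡ 11 (mod 14)
  9^4 ≡ 11² = 121 ≡ 9 (mod 14)
7 = 4 + 2 + 1, so 9^7 = 9^4 × 9^2 × 9^1 ≡ 9 × 11 × 9 (mod 14)
Multiplying step by step:
  9 × 11 = 99 ≡ 1 (mod 14)
  1 × 9 = 9 ≡ 9 (mod 14)
Result: 9^7 ≡ 9 (mod 14)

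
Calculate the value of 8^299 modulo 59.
Using Fermat: 8^{58} ≡ 1 (mod 59). 299 ≡ 9 (mod 58). So 8^{299} ≡ 8^{9} ≡ 44 (mod 59)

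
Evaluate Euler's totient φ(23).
22

Prime factorization: 23 = 23
Using the formula φ(n) = n × Π(1 - 1/p) for each prime factor p:
φ(23) = 23 × (1 - 1/23)
φ(23) = 22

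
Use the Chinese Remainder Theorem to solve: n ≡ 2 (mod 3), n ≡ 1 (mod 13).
M = 3 × 13 = 39. M₁ = 13, y₁ ≡ 1 (mod 3). M₂ = 3, y₂ ≡ 9 (mod 13). n = 2×13×1 + 1×3×9 ≡ 14 (mod 39)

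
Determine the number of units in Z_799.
736

Prime factorization: 799 = 17 × 47
Using the formula φ(n) = n × Π(1 - 1/p) for each prime factor p:
φ(799) = 799 × (1 - 1/17) × (1 - 1/47)
φ(799) = 736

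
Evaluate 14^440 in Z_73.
Using Fermat: 14^{72} ≡ 1 (mod 73). 440 ≡ 8 (mod 72). So 14^{440} ≡ 14^{8} ≡ 32 (mod 73)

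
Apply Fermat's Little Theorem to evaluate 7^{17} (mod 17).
7

By Fermat's Little Theorem, a^(p-1) ≡ 1 (mod p) for prime p and gcd(a, p) = 1
Here p = 17, so 7^16 ≡ 1 (mod 17)
We can reduce the exponent: 17 mod 16 = 1
So 7^17 ≡ 7^1 (mod 17)
Computing: 7^1 mod 17 = 7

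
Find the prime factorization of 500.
2^2 × 5^3

Divide by primes starting from smallest:
500 ÷ 2 = 250
250 ÷ 2 = 125
125 ÷ 5 = 25
25 ÷ 5 = 5
5 ÷ 5 = 1

500 = 2^2 × 5^3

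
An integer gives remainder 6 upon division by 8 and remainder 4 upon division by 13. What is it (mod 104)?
M = 8 × 13 = 104. M₁ = 13, y₁ ≡ 5 (mod 8). M₂ = 8, y₂ ≡ 5 (mod 13). n = 6×13×5 + 4×8×5 ≡ 30 (mod 104). The smallest positive such number is 30.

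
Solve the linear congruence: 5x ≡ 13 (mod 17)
6

Since gcd(5, 17) = 1 divides 13, a solution exists.
Multiply both sides by the inverse of 5 mod 17:
  5^(-1) mod 17 = 7
  x ≡ 7 × 13 ≡ 91 ≡ 6 (mod 17)
Verification: 5 × 6 = 30 = 1 × 17 + 13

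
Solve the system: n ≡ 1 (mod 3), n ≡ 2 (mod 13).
M = 3 × 13 = 39. M₁ = 13, y₁ ≡ 1 (mod 3). M₂ = 3, y₂ ≡ 9 (mod 13). n = 1×13×1 + 2×3×9 ≡ 28 (mod 39)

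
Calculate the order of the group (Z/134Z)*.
66

Prime factorization: 134 = 2 × 67
Using the formula φ(n) = n × Π(1 - 1/p) for each prime factor p:
φ(134) = 134 × (1 - 1/2) × (1 - 1/67)
φ(134) = 66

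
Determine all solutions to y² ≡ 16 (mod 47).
The square roots of 16 mod 47 are 4 and 43. Verify: 4² = 16 ≡ 16 (mod 47)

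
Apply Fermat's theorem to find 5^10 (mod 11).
By Fermat's Little Theorem, 5^{10} ≡ 1 (mod 11) since 11 is prime and gcd(5, 11) = 1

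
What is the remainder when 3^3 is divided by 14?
3 = 2 + 1 (binary 11). Repeated squaring mod 14: 3^1 ≡ 3; 3^2 ≡ 3² = 9 ≡ 9. Multiply: 3^3 = 3^2 × 3^1 ≡ 9 × 3 (mod 14): 9 × 3 = 27 ≡ 13. So 3^3 ≡ 13 (mod 14).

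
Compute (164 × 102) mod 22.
8

(164 × 102) = 16728
16728 mod 22 = 8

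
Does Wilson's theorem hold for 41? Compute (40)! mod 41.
(40)! mod 41 = 40. Since this equals -1 (mod 41), Wilson confirms 41 is prime.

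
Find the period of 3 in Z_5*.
Powers of 3 mod 5: 3^1≡3, 3^2≡4, 3^3≡2, 3^4≡1. Order = 4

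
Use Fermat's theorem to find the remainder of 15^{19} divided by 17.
9

By Fermat's Little Theorem, a^(p-1) ≡ 1 (mod p) for prime p and gcd(a, p) = 1
Here p = 17, so 15^16 ≡ 1 (mod 17)
We can reduce the exponent: 19 mod 16 = 3
So 15^19 ≡ 15^3 (mod 17)
Computing: 15^3 mod 17 = 9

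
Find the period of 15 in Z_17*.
Powers of 15 mod 17: 15^1≡15, 15^2≡4, 15^3≡9, 15^4≡16, 15^5≡2, 15^6≡13, 15^7≡8, 15^8≡1. Order = 8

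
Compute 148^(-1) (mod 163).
148^(-1) ≡ 76 (mod 163). Verification: 148 × 76 = 11248 ≡ 1 (mod 163)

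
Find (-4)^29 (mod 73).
Using repeated squaring. (-4) ≡ 69 (mod 73). 29 = 16 + 8 + 4 + 1 (binary 11101). Repeated squaring mod 73: 69^1 ≡ 69; 69^2 ≡ 69² = 4761 ≡ 16; 69^4 ≡ 16² = 256 ≡ 37; 69^8 ≡ 37² = 1369 ≡ 55; 69^16 ≡ 55² = 3025 ≡ 32. Multiply: (-4)^29 ≡ 69^16 × 69^8 × 69^4 × 69^1 ≡ 32 × 55 × 37 × 69 (mod 73): 32 × 55 = 1760 ≡ 8; 8 × 37 = 296 ≡ 4; 4 × 69 = 276 ≡ 57. So (-4)^29 ≡ 57 (mod 73).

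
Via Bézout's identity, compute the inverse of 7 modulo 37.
Extended GCD: 7(16) + 37(-3) = 1. So 7^(-1) ≡ 16 ≡ 16 (mod 37). Verify: 7 × 16 = 112 ≡ 1 (mod 37)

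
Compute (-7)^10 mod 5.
(-7) ≡ 3 (mod 5). 10 = 8 + 2 (binary 1010). Repeated squaring mod 5: 3^1 ≡ 3; 3^2 ≡ 3² = 9 ≡ 4; 3^4 ≡ 4² = 16 ≡ 1; 3^8 ≡ 1² = 1 ≡ 1. Multiply: (-7)^10 ≡ 3^8 × 3^2 ≡ 1 × 4 (mod 5): 1 × 4 = 4 ≡ 4. So (-7)^10 ≡ 4 (mod 5).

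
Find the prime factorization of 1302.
2 × 3 × 7 × 31

Divide by primes starting from smallest:
1302 ÷ 2 = 651
651 ÷ 3 = 217
217 ÷ 7 = 31
31 ÷ 31 = 1

1302 = 2 × 3 × 7 × 31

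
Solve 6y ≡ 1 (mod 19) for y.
6^(-1) ≡ 16 (mod 19). Verification: 6 × 16 = 96 ≡ 1 (mod 19)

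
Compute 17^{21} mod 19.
11

Using successive squaring:
Binary expansion of 21: 10101
Powers of 17 mod 19 (each is the square of the previous):
  17^1 ≡ 17 (mod 19)
  17^2 ≡ 17² = 289 ≡ 4 (mod 19)
  17^4 ≡ 4² = 16 ≡ 16 (mod 19)
  17^8 ≡ 16² = 256 ≡ 9 (mod 19)
  17^16 ≡ 9² = 81 ≡ 5 (mod 19)
21 = 16 + 4 + 1, so 17^21 = 17^16 × 17^4 × 17^1 ≡ 5 × 16 × 17 (mod 19)
Multiplying step by step:
  5 × 16 = 80 ≡ 4 (mod 19)
  4 × 17 = 68 ≡ 11 (mod 19)
Result: 17^21 ≡ 11 (mod 19)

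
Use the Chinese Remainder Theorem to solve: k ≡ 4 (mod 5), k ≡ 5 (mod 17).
39

Using the Chinese Remainder Theorem:
M = product of moduli = 85
For equation 1: M_1 = 17, 17 ≡ 2 (mod 5), inverse of 17 mod 5 is 3 (check: 2 × 3 = 6 ≡ 1 (mod 5))
For equation 2: M_2 = 5, 5 ≡ 5 (mod 17), inverse of 5 mod 17 is 7 (check: 5 × 7 = 35 ≡ 1 (mod 17))
Combine: k ≡ Σ r_i×M_i×(M_i⁻¹ mod m_i) = 4×17×3 + 5×5×7 = 204 + 175 = 379
379 mod 85 = 39
k ≡ 39 (mod 85)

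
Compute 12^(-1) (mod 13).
12

Using Extended Euclidean Algorithm:
gcd(12, 13) = 1
Bezout coefficients: 12 × -1 + 13 × 1 = 1
So 12 × -1 ≡ 1 (mod 13)
The inverse is -1 mod 13 = 12
Verification: 12 × 12 = 144 = 11 × 13 + 1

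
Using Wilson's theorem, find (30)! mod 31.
By Wilson's theorem, (30)! ≡ -1 ≡ 30 (mod 31)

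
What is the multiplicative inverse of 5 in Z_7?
3

Using Extended Euclidean Algorithm:
gcd(5, 7) = 1
Bezout coefficients: 5 × 3 + 7 × -2 = 1
So 5 × 3 ≡ 1 (mod 7)
The inverse is 3 mod 7 = 3
Verification: 5 × 3 = 15 = 2 × 7 + 1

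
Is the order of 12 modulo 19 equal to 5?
No, the actual order is 6, not 5.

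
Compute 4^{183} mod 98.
22

Using successive squaring:
Binary expansion of 183: 10110111
Powers of 4 mod 98 (each is the square of the previous):
  4^1 ≡ 4 (mod 98)
  4^2 ≡ 4² = 16 ≡ 16 (mod 98)
  4^4 ≡ 16² = 256 ≡ 60 (mod 98)
  4^8 ≡ 60² = 3600 ≡ 72 (mod 98)
  4^16 ≡ 72² = 5184 ≡ 88 (mod 98)
  4^32 ≡ 88² = 7744 ≡ 2 (mod 98)
  4^64 ≡ 2² = 4 ≡ 4 (mod 98)
  4^128 ≡ 4² = 16 ≡ 16 (mod 98)
183 = 128 + 32 + 16 + 4 + 2 + 1, so 4^183 = 4^128 × 4^32 × 4^16 × 4^4 × 4^2 × 4^1 ≡ 16 × 2 × 88 × 60 × 16 × 4 (mod 98)
Multiplying step by step:
  16 × 2 = 32 ≡ 32 (mod 98)
  32 × 88 = 2816 ≡ 72 (mod 98)
  72 × 60 = 4320 ≡ 8 (mod 98)
  8 × 16 = 128 ≡ 30 (mod 98)
  30 × 4 = 120 ≡ 22 (mod 98)
Result: 4^183 ≡ 22 (mod 98)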